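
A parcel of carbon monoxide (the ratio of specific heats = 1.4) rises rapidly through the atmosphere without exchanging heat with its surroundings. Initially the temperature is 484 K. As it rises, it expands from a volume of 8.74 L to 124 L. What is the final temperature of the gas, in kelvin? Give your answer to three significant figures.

For a reversible adiabat TV^(γ−1) is constant, so T₂ = T₁ (V₁/V₂)^(γ−1).
T₂ = 484 × (8.74/124)^(0.4) = 167.5 K.

T₂ ≈ 168 K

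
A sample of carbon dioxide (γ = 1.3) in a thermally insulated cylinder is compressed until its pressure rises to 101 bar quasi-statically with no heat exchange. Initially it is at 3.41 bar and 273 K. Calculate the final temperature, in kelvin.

Along an adiabat T P^((1−γ)/γ) is constant, so T₂ = T₁ (P₂/P₁)^((γ−1)/γ).
T₂ = 273 × (101/3.41)^(0.231) = 596.7 K.

T₂ ≈ 597 K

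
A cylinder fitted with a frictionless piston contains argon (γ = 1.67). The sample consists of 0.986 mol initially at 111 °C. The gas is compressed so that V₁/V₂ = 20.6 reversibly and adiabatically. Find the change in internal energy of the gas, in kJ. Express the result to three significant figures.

ΔU ≈ 31.0 kJ

For a reversible adiabat TV^(γ−1) is constant, so T₂ = T₁ (V₁/V₂)^(γ−1).
T₁ = 111 °C = 384.1 K.
T₂ = 384.1 × 20.6^(0.67) = 2916 K.
Q = 0, so ΔU = W_on_gas = nCᵥΔT with Cᵥ = R/(γ−1) = 12.41 J/(mol·K).
ΔU = 0.986 × 12.41 × (2916 − 384.1) = 30980 J.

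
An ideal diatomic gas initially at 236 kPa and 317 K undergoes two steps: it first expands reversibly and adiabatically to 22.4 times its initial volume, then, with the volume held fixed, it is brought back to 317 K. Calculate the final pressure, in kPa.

P₃ ≈ 10.5 kPa

For a diatomic ideal gas γ = 7/5.
Adiabatic step (PV^γ = const): P₂ = 236×(1/22.4)^(7/5) = 3.038 kPa; T₂ = 317×(1/22.4)^(2/5) = 91.4 K.
Isochoric: P₃ = P₂(T₃/T₂) = 3.038 × (317/91.4) = 10.54 kPa.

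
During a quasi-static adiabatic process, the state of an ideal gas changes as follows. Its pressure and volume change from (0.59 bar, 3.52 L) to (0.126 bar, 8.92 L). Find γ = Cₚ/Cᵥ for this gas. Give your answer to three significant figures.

γ ≈ 1.66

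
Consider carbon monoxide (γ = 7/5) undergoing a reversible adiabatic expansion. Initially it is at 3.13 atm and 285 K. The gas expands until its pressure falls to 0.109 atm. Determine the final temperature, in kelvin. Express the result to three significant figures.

Adiabatic: T₂/T₁ = (P₂/P₁)^((γ−1)/γ).
T₂ = 285 × (0.109/3.13)^(2/7) = 109.2 K.

T₂ ≈ 109 K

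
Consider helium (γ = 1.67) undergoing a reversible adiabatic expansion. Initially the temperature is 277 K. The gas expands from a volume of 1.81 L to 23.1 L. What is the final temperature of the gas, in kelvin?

T₂ ≈ 50.3 K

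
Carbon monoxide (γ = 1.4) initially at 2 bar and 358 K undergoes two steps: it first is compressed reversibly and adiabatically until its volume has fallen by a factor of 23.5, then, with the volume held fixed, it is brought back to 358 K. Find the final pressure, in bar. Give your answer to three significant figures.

Adiabatic step (PV^γ = const): P₂ = 2×23.5^(1.4) = 166.2 bar; T₂ = 358×23.5^(0.4) = 1266 K.
Isochoric: P₃ = P₂(T₃/T₂) = 166.2 × (358/1266) = 47 bar.

P₃ ≈ 47.0 bar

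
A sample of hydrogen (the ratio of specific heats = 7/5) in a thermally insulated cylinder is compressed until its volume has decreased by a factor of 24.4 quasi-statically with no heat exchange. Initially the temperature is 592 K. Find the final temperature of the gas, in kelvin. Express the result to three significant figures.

For a reversible adiabat TV^(γ−1) is constant, so T₂ = T₁ (V₁/V₂)^(γ−1).
T₂ = 592 × 24.4^(2/5) = 2125 K.

T₂ ≈ 2120 K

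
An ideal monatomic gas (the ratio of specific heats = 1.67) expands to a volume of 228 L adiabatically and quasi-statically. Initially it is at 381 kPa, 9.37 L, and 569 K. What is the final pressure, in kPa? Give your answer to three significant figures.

P₂ ≈ 1.84 kPa

Since PV^γ is constant along a reversible adiabat, P₂ = P₁ (V₁/V₂)^γ.
P₂ = 381 × (9.37/228)^(1.67) = 1.845 kPa.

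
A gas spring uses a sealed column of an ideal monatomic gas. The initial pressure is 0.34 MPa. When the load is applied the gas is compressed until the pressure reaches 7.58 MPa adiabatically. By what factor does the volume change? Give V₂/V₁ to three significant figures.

V₂/V₁ ≈ 0.155

From PV^γ = const, V₂/V₁ = (P₁/P₂)^(1/γ).
For a monatomic ideal gas γ = 5/3.
V₂/V₁ = (0.34/7.58)^(3/5) = 0.1553.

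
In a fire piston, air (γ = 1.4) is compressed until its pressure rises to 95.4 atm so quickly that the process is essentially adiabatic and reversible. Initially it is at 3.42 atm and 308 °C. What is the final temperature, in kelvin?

Along an adiabat T P^((1−γ)/γ) is constant, so T₂ = T₁ (P₂/P₁)^((γ−1)/γ).
T₁ = 308 °C = 581.1 K.
T₂ = 581.1 × (95.4/3.42)^(0.286) = 1504 K.

T₂ ≈ 1500 K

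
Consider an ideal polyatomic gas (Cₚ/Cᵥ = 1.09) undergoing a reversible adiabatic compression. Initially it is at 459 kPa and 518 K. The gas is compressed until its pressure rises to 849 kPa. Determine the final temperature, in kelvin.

Adiabatic: T₂/T₁ = (P₂/P₁)^((γ−1)/γ).
T₂ = 518 × (849/459)^(0.0826) = 545 K.

T₂ ≈ 545 K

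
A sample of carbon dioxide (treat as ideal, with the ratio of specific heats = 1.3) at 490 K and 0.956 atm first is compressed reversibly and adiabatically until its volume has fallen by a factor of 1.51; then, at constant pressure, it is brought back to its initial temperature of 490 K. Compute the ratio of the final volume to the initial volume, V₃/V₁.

V₃/V₁ ≈ 0.585

Adiabatic step: V₂/V₁ = 0.6623; T₂ = T₁·1.51^(0.3) = 554.5 K.
Isobaric step: V₃/V₂ = T₃/T₂ = 490/554.5.
V₃/V₁ = (V₂/V₁)(V₃/V₂) = 0.6623 × (490/554.5) = 0.5852.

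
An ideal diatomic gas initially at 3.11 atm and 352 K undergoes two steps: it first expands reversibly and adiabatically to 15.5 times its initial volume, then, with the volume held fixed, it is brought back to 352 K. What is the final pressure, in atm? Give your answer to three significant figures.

For a diatomic ideal gas γ = 7/5.
Adiabatic step (PV^γ = const): P₂ = 3.11×(1/15.5)^(7/5) = 0.06703 atm; T₂ = 352×(1/15.5)^(2/5) = 117.6 K.
Isochoric: P₃ = P₂(T₃/T₂) = 0.06703 × (352/117.6) = 0.2006 atm.

P₃ ≈ 0.201 atm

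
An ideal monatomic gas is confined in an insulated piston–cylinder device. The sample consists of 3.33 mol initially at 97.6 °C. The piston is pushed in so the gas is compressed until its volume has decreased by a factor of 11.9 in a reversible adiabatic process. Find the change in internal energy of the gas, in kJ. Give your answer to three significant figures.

ΔU ≈ 64.9 kJ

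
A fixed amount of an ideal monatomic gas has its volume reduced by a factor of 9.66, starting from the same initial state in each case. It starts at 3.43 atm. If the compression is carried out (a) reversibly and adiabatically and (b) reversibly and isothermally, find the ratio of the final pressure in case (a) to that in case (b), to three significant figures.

P_adiabatic / P_isothermal ≈ 4.54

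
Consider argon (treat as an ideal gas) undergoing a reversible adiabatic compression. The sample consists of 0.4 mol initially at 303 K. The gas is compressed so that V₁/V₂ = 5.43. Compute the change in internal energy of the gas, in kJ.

ΔU ≈ 3.16 kJ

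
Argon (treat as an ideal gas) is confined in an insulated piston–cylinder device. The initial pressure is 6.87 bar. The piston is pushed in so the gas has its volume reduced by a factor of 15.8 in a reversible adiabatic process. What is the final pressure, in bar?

Since PV^γ is constant along a reversible adiabat, P₂ = P₁ (V₁/V₂)^γ.
For a monatomic ideal gas γ = 5/3.
P₂ = 6.87 × 15.8^(5/3) = 683.5 bar.

P₂ ≈ 683 bar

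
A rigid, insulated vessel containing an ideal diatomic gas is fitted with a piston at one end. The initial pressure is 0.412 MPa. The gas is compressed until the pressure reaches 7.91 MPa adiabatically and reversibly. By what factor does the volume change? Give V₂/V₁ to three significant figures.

V₂/V₁ ≈ 0.121

From PV^γ = const, V₂/V₁ = (P₁/P₂)^(1/γ).
For a diatomic ideal gas γ = 7/5.
V₂/V₁ = (0.412/7.91)^(5/7) = 0.1212.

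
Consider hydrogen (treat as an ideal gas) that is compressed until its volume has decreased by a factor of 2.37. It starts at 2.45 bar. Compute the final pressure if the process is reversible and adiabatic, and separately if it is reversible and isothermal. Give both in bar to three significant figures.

adiabatic: 8.20 bar; isothermal: 5.81 bar

For a diatomic ideal gas γ = 7/5.
Isothermal: P₂ = P₁(V₁/V₂) = 2.45×2.37 = 5.807 bar.
Adiabatic: P₂ = P₁(V₁/V₂)^γ = 2.45×2.37^(7/5) = 8.2 bar.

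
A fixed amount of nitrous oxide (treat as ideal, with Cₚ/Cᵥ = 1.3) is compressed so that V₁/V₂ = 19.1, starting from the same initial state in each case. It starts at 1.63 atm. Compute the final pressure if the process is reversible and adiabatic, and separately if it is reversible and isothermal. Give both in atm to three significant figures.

Isothermal: P₂ = P₁(V₁/V₂) = 1.63×19.1 = 31.13 atm.
Adiabatic: P₂ = P₁(V₁/V₂)^γ = 1.63×19.1^(1.3) = 75.43 atm.

adiabatic: 75.4 atm; isothermal: 31.1 atm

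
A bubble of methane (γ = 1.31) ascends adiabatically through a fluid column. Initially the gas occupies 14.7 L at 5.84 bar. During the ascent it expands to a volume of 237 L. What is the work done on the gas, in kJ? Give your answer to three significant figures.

P₂ = P₁(V₁/V₂)^γ = 5.84×(14.7/237)^(1.31) = 0.153 bar.
For a reversible adiabat, W_by_gas = (P₁V₁ − P₂V₂)/(γ−1).
W_by = (584000×0.0147 − 15300×0.237) / (0.31) = 16000 J.
W_on_gas = −W_by = -16000 J.

W ≈ -16.0 kJ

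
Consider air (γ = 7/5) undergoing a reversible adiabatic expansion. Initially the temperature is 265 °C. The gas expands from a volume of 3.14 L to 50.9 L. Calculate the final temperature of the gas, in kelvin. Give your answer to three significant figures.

T₂ ≈ 177 K

For a reversible adiabat TV^(γ−1) is constant, so T₂ = T₁ (V₁/V₂)^(γ−1).
T₁ = 265 °C = 538.1 K.
T₂ = 538.1 × (3.14/50.9)^(2/5) = 176.6 K.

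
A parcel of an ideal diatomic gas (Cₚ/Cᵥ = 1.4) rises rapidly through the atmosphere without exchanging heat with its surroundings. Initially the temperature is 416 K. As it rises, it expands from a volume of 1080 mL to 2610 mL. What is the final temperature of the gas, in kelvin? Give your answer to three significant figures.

T₂ ≈ 292 K

For a reversible adiabat TV^(γ−1) is constant, so T₂ = T₁ (V₁/V₂)^(γ−1).
T₂ = 416 × (1080/2610)^(0.4) = 292.3 K.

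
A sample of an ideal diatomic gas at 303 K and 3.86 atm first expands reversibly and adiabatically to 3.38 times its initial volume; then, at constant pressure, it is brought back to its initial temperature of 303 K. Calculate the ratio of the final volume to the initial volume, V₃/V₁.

V₃/V₁ ≈ 5.50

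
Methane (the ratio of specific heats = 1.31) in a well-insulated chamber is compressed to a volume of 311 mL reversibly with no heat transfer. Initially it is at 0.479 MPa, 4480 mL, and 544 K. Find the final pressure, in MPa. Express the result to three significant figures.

P₂ ≈ 15.8 MPa

Since PV^γ is constant along a reversible adiabat, P₂ = P₁ (V₁/V₂)^γ.
P₂ = 0.479 × (4480/311)^(1.31) = 15.78 MPa.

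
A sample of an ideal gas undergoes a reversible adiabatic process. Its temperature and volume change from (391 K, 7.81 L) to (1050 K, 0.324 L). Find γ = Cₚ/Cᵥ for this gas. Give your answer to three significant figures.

TV^(γ−1) = const ⇒ γ − 1 = ln(T₂/T₁) / ln(V₁/V₂).
γ = 1 + ln(1050/391) / ln(7.81/0.324) = 1.31.

γ ≈ 1.31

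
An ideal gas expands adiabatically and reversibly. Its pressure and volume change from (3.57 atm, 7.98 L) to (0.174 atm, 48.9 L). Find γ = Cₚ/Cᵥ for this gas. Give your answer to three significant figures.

γ ≈ 1.67

PV^γ = const ⇒ γ = ln(P₂/P₁) / ln(V₁/V₂).
γ = ln(0.174/3.57) / ln(7.98/48.9) = 1.667.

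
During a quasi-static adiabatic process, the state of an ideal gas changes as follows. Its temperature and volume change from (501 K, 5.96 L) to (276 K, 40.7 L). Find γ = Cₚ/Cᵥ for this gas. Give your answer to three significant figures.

TV^(γ−1) = const ⇒ γ − 1 = ln(T₂/T₁) / ln(V₁/V₂).
γ = 1 + ln(276/501) / ln(5.96/40.7) = 1.31.

γ ≈ 1.31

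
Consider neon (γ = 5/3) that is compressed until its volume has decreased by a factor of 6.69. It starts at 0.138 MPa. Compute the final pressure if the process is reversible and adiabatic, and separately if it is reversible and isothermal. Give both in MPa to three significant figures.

Isothermal: P₂ = P₁(V₁/V₂) = 0.138×6.69 = 0.9232 MPa.
Adiabatic: P₂ = P₁(V₁/V₂)^γ = 0.138×6.69^(5/3) = 3.278 MPa.

adiabatic: 3.28 MPa; isothermal: 0.923 MPa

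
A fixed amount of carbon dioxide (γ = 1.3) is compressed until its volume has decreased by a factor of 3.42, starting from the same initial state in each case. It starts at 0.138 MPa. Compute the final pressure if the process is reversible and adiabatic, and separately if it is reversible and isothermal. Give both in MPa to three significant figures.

Isothermal: P₂ = P₁(V₁/V₂) = 0.138×3.42 = 0.472 MPa.
Adiabatic: P₂ = P₁(V₁/V₂)^γ = 0.138×3.42^(1.3) = 0.6825 MPa.

adiabatic: 0.683 MPa; isothermal: 0.472 MPa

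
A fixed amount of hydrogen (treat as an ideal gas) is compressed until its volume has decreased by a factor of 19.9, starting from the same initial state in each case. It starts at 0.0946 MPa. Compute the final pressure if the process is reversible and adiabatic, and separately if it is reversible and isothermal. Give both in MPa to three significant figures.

For a diatomic ideal gas γ = 7/5.
Isothermal: P₂ = P₁(V₁/V₂) = 0.0946×19.9 = 1.883 MPa.
Adiabatic: P₂ = P₁(V₁/V₂)^γ = 0.0946×19.9^(7/5) = 6.227 MPa.

adiabatic: 6.23 MPa; isothermal: 1.88 MPa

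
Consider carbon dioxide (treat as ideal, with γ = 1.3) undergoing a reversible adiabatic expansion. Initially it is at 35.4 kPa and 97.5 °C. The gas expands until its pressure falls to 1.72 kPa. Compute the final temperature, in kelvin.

T₂ ≈ 184 K

Adiabatic: T₂/T₁ = (P₂/P₁)^((γ−1)/γ).
T₁ = 97.5 °C = 370.6 K.
T₂ = 370.6 × (1.72/35.4)^(0.231) = 184.4 K.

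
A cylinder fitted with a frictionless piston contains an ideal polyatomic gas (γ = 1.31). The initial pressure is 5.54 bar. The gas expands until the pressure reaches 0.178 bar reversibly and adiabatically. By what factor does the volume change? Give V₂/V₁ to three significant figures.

From PV^γ = const, V₂/V₁ = (P₁/P₂)^(1/γ).
V₂/V₁ = (5.54/0.178)^(0.763) = 13.8.

V₂/V₁ ≈ 13.8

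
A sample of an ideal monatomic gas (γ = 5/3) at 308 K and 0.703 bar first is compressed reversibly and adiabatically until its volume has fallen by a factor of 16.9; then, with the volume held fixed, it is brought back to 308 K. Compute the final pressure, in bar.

P₃ ≈ 11.9 bar

Adiabatic step (PV^γ = const): P₂ = 0.703×16.9^(5/3) = 78.24 bar; T₂ = 308×16.9^(2/3) = 2028 K.
Isochoric: P₃ = P₂(T₃/T₂) = 78.24 × (308/2028) = 11.88 bar.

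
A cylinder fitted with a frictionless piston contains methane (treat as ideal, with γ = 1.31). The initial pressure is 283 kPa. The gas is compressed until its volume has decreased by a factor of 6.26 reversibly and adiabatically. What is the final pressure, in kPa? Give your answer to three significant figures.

P₂ ≈ 3130 kPa

Since PV^γ is constant along a reversible adiabat, P₂ = P₁ (V₁/V₂)^γ.
P₂ = 283 × 6.26^(1.31) = 3128 kPa.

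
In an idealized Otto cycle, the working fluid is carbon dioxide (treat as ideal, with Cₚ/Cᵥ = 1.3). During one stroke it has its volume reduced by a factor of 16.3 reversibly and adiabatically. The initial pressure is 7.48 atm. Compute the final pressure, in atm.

P₂ ≈ 282 atm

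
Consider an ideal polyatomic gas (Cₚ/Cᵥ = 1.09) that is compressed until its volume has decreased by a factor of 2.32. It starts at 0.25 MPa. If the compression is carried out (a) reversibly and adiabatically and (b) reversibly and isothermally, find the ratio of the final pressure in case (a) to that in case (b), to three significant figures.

Isothermal: P_b = P₁(V₁/V₂) = 0.25×2.32.
Adiabatic: P_a = P₁(V₁/V₂)^γ = 0.25×2.32^(1.09).
P_a/P_b = (V₁/V₂)^(γ−1) = 2.32^(0.09) = 1.079.

P_adiabatic / P_isothermal ≈ 1.08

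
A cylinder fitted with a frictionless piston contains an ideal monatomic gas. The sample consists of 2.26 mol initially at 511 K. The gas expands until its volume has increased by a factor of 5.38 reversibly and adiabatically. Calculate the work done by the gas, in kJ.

W ≈ 9.71 kJ

Adiabatic: T₁V₁^(γ−1) = T₂V₂^(γ−1) ⇒ T₂ = T₁ (V₁/V₂)^(γ−1).
γ = 5/3 for a monatomic ideal gas, so γ−1 = 2/3.
T₂ = 511 × (1/5.38)^(2/3) = 166.4 K.
Q = 0, so ΔU = W_on_gas = nCᵥΔT with Cᵥ = R/(γ−1) = 12.47 J/(mol·K).
ΔU = 2.26 × 12.47 × (166.4 − 511) = -9712 J.
Work done by the gas = −ΔU = 9712 J.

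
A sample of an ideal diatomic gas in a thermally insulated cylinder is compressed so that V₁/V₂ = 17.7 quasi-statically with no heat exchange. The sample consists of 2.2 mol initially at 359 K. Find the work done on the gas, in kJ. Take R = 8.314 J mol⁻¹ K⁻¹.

W ≈ 35.4 kJ

Adiabatic: T₁V₁^(γ−1) = T₂V₂^(γ−1) ⇒ T₂ = T₁ (V₁/V₂)^(γ−1).
γ = 7/5 for a diatomic ideal gas, so γ−1 = 2/5.
T₂ = 359 × 17.7^(2/5) = 1133 K.
Q = 0, so ΔU = W_on_gas = nCᵥΔT with Cᵥ = R/(γ−1) = 20.79 J/(mol·K).
ΔU = 2.2 × 20.79 × (1133 − 359) = 35400 J.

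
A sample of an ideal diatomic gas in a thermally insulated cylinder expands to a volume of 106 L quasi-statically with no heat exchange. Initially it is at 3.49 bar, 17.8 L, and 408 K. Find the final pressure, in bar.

P₂ ≈ 0.287 bar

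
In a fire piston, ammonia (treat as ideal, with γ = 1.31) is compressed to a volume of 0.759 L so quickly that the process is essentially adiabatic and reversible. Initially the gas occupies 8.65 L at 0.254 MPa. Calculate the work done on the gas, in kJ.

W ≈ 7.98 kJ

P₂ = P₁(V₁/V₂)^γ = 0.254×(8.65/0.759)^(1.31) = 6.155 MPa.
For a reversible adiabat, W_by_gas = (P₁V₁ − P₂V₂)/(γ−1).
W_by = (254000×0.00865 − 6.155×10^6×0.000759) / (0.31) = -7982 J.
W_on_gas = −W_by = 7982 J.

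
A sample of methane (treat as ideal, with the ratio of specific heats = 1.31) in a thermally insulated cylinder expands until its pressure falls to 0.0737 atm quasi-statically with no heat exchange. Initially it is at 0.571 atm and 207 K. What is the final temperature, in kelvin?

Adiabatic: T₂/T₁ = (P₂/P₁)^((γ−1)/γ).
T₂ = 207 × (0.0737/0.571)^(0.237) = 127.5 K.

T₂ ≈ 128 K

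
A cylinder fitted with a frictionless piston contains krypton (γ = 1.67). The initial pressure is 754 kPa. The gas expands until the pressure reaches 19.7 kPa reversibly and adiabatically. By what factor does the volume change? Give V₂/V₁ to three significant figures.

V₂/V₁ ≈ 8.87

From PV^γ = const, V₂/V₁ = (P₁/P₂)^(1/γ).
V₂/V₁ = (754/19.7)^(0.599) = 8.868.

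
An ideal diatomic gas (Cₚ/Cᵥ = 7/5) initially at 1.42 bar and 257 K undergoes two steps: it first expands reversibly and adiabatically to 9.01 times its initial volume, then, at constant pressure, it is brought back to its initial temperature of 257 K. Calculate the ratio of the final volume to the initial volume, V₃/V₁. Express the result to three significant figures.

Adiabatic step: V₂/V₁ = 9.01; T₂ = T₁·(1/9.01)^(2/5) = 106.7 K.
Isobaric step: V₃/V₂ = T₃/T₂ = 257/106.7.
V₃/V₁ = (V₂/V₁)(V₃/V₂) = 9.01 × (257/106.7) = 21.71.

V₃/V₁ ≈ 21.7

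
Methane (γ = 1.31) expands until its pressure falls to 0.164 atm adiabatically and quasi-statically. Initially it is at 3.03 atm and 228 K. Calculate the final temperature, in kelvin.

T₂ ≈ 114 K

Along an adiabat T P^((1−γ)/γ) is constant, so T₂ = T₁ (P₂/P₁)^((γ−1)/γ).
T₂ = 228 × (0.164/3.03)^(0.237) = 114.3 K.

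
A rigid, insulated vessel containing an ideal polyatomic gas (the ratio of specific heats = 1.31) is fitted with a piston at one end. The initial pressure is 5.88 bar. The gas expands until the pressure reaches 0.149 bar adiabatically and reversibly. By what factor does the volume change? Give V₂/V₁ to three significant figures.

From PV^γ = const, V₂/V₁ = (P₁/P₂)^(1/γ).
V₂/V₁ = (5.88/0.149)^(0.763) = 16.54.

V₂/V₁ ≈ 16.5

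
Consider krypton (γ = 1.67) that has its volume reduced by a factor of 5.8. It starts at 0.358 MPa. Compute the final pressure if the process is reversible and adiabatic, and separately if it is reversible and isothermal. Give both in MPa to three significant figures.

Isothermal: P₂ = P₁(V₁/V₂) = 0.358×5.8 = 2.076 MPa.
Adiabatic: P₂ = P₁(V₁/V₂)^γ = 0.358×5.8^(1.67) = 6.742 MPa.

adiabatic: 6.74 MPa; isothermal: 2.08 MPa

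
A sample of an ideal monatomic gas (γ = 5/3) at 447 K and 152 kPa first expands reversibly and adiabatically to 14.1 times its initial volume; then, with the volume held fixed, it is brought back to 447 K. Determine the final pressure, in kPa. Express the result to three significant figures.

P₃ ≈ 10.8 kPa

Adiabatic step (PV^γ = const): P₂ = 152×(1/14.1)^(5/3) = 1.847 kPa; T₂ = 447×(1/14.1)^(2/3) = 76.59 K.
Isochoric: P₃ = P₂(T₃/T₂) = 1.847 × (447/76.59) = 10.78 kPa.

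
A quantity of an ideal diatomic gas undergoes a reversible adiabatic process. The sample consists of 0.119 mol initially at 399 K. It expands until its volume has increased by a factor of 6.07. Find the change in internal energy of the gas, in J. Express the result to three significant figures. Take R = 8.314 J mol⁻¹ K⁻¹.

ΔU ≈ -507 J

Adiabatic: T₁V₁^(γ−1) = T₂V₂^(γ−1) ⇒ T₂ = T₁ (V₁/V₂)^(γ−1).
γ = 7/5 for a diatomic ideal gas, so γ−1 = 2/5.
T₂ = 399 × (1/6.07)^(2/5) = 194 K.
Q = 0, so ΔU = W_on_gas = nCᵥΔT with Cᵥ = R/(γ−1) = 20.79 J/(mol·K).
ΔU = 0.119 × 20.79 × (194 − 399) = -507.2 J.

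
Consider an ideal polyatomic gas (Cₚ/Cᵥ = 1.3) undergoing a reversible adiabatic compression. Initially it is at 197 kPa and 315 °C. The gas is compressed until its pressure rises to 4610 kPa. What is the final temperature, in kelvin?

T₂ ≈ 1220 K

Along an adiabat T P^((1−γ)/γ) is constant, so T₂ = T₁ (P₂/P₁)^((γ−1)/γ).
T₁ = 315 °C = 588.1 K.
T₂ = 588.1 × (4610/197)^(0.231) = 1217 K.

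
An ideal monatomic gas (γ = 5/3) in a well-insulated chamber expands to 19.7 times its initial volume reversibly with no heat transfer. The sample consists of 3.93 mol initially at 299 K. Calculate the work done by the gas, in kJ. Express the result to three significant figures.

For a reversible adiabat TV^(γ−1) is constant, so T₂ = T₁ (V₁/V₂)^(γ−1).
T₂ = 299 × (1/19.7)^(2/3) = 40.99 K.
Q = 0, so ΔU = W_on_gas = nCᵥΔT with Cᵥ = R/(γ−1) = 12.47 J/(mol·K).
ΔU = 3.93 × 12.47 × (40.99 − 299) = -12650 J.
Work done by the gas = −ΔU = 12650 J.

W ≈ 12.6 kJ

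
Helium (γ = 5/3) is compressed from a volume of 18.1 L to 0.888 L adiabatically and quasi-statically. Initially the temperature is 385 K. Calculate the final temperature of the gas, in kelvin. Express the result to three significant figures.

T₂ ≈ 2870 K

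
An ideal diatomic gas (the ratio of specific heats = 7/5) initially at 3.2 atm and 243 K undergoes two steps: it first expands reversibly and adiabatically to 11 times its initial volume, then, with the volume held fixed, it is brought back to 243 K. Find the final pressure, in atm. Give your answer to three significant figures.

P₃ ≈ 0.291 atm

Adiabatic step (PV^γ = const): P₂ = 3.2×(1/11)^(7/5) = 0.1115 atm; T₂ = 243×(1/11)^(2/5) = 93.12 K.
Isochoric: P₃ = P₂(T₃/T₂) = 0.1115 × (243/93.12) = 0.2909 atm.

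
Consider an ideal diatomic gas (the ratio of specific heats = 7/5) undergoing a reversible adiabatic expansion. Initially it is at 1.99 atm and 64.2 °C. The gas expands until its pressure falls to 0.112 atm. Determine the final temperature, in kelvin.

T₂ ≈ 148 K

Along an adiabat T P^((1−γ)/γ) is constant, so T₂ = T₁ (P₂/P₁)^((γ−1)/γ).
T₁ = 64.2 °C = 337.3 K.
T₂ = 337.3 × (0.112/1.99)^(2/7) = 148.3 K.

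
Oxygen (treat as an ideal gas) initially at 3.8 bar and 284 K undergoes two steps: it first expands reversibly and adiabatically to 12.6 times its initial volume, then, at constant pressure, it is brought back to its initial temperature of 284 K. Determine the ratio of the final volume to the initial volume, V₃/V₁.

V₃/V₁ ≈ 34.7

For a diatomic ideal gas γ = 7/5.
Adiabatic step: V₂/V₁ = 12.6; T₂ = T₁·(1/12.6)^(2/5) = 103.1 K.
Isobaric step: V₃/V₂ = T₃/T₂ = 284/103.1.
V₃/V₁ = (V₂/V₁)(V₃/V₂) = 12.6 × (284/103.1) = 34.72.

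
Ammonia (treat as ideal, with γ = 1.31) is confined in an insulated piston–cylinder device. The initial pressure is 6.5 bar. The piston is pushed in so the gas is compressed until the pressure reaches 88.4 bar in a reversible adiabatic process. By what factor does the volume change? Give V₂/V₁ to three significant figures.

From PV^γ = const, V₂/V₁ = (P₁/P₂)^(1/γ).
V₂/V₁ = (6.5/88.4)^(0.763) = 0.1364.

V₂/V₁ ≈ 0.136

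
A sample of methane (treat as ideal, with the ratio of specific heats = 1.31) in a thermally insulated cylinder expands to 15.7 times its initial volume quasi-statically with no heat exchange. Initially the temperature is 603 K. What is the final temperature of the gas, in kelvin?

T₂ ≈ 257 K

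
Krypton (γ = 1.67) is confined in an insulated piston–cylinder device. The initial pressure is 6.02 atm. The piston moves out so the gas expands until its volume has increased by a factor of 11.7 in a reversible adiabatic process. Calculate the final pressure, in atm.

P₂ ≈ 0.0990 atm

Adiabatic: P₁V₁^γ = P₂V₂^γ ⇒ P₂ = P₁ (V₁/V₂)^γ.
P₂ = 6.02 × (1/11.7)^(1.67) = 0.09902 atm.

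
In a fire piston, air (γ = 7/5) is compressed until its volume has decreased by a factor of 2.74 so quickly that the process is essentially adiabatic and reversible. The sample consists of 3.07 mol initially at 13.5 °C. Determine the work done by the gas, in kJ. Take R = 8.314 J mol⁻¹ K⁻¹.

For a reversible adiabat TV^(γ−1) is constant, so T₂ = T₁ (V₁/V₂)^(γ−1).
T₁ = 13.5 °C = 286.6 K.
T₂ = 286.6 × 2.74^(2/5) = 429 K.
Q = 0, so ΔU = W_on_gas = nCᵥΔT with Cᵥ = R/(γ−1) = 20.79 J/(mol·K).
ΔU = 3.07 × 20.79 × (429 − 286.6) = 9083 J.
Work done by the gas = −ΔU = -9083 J.

W ≈ -9.08 kJ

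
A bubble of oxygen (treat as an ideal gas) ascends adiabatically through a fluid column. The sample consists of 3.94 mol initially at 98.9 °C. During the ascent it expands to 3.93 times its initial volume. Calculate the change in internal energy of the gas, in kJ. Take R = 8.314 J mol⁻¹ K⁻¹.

ΔU ≈ -12.8 kJ

Adiabatic: T₁V₁^(γ−1) = T₂V₂^(γ−1) ⇒ T₂ = T₁ (V₁/V₂)^(γ−1).
γ = 7/5 for a diatomic ideal gas, so γ−1 = 2/5.
T₁ = 98.9 °C = 372 K.
T₂ = 372 × (1/3.93)^(2/5) = 215.2 K.
Q = 0, so ΔU = W_on_gas = nCᵥΔT with Cᵥ = R/(γ−1) = 20.79 J/(mol·K).
ΔU = 3.94 × 20.79 × (215.2 − 372) = -12840 J.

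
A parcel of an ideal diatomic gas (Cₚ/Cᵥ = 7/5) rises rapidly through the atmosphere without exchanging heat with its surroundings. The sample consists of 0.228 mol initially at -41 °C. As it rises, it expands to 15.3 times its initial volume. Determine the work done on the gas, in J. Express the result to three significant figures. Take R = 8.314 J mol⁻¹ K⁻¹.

W ≈ -731 J

For a reversible adiabat TV^(γ−1) is constant, so T₂ = T₁ (V₁/V₂)^(γ−1).
T₁ = -41 °C = 232.1 K.
T₂ = 232.1 × (1/15.3)^(2/5) = 77.96 K.
Q = 0, so ΔU = W_on_gas = nCᵥΔT with Cᵥ = R/(γ−1) = 20.79 J/(mol·K).
ΔU = 0.228 × 20.79 × (77.96 − 232.1) = -730.7 J.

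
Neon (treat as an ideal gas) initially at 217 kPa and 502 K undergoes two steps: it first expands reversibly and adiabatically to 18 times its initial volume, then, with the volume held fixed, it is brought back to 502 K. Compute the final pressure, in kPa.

For a monatomic ideal gas γ = 5/3.
Adiabatic step (PV^γ = const): P₂ = 217×(1/18)^(5/3) = 1.755 kPa; T₂ = 502×(1/18)^(2/3) = 73.09 K.
Isochoric: P₃ = P₂(T₃/T₂) = 1.755 × (502/73.09) = 12.06 kPa.

P₃ ≈ 12.1 kPa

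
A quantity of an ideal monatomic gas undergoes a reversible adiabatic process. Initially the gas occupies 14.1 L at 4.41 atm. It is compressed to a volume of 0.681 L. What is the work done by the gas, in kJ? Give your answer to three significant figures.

W ≈ -61.8 kJ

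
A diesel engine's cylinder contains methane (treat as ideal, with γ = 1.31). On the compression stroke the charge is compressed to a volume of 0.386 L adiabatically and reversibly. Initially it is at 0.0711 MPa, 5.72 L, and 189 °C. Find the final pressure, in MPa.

P₂ ≈ 2.43 MPa

Since PV^γ is constant along a reversible adiabat, P₂ = P₁ (V₁/V₂)^γ.
P₂ = 0.0711 × (5.72/0.386)^(1.31) = 2.43 MPa.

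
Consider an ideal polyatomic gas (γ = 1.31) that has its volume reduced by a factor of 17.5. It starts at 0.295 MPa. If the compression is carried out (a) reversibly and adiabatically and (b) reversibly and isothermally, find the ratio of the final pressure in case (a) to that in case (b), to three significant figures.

P_adiabatic / P_isothermal ≈ 2.43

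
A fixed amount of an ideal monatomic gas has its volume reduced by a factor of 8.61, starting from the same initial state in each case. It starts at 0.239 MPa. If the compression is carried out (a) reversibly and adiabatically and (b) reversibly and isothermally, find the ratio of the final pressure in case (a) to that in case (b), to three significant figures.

For a monatomic ideal gas γ = 5/3.
Isothermal: P_b = P₁(V₁/V₂) = 0.239×8.61.
Adiabatic: P_a = P₁(V₁/V₂)^γ = 0.239×8.61^(5/3).
P_a/P_b = (V₁/V₂)^(γ−1) = 8.61^(2/3) = 4.201.

P_adiabatic / P_isothermal ≈ 4.20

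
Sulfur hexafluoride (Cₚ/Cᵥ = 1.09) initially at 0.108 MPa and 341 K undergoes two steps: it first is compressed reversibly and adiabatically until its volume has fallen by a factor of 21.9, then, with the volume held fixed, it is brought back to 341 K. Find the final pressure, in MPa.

P₃ ≈ 2.37 MPa

Adiabatic step (PV^γ = const): P₂ = 0.108×21.9^(1.09) = 3.123 MPa; T₂ = 341×21.9^(0.09) = 450.2 K.
Isochoric: P₃ = P₂(T₃/T₂) = 3.123 × (341/450.2) = 2.365 MPa.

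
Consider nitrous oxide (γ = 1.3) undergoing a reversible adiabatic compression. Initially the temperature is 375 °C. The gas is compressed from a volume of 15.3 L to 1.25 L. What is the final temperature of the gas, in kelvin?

For a reversible adiabat TV^(γ−1) is constant, so T₂ = T₁ (V₁/V₂)^(γ−1).
T₁ = 375 °C = 648.1 K.
T₂ = 648.1 × (15.3/1.25)^(0.3) = 1374 K.

T₂ ≈ 1370 K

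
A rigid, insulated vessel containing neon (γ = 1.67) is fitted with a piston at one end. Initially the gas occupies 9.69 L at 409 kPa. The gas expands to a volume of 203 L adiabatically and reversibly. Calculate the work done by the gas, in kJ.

P₂ = P₁(V₁/V₂)^γ = 409×(9.69/203)^(1.67) = 2.543 kPa.
For a reversible adiabat, W_by_gas = (P₁V₁ − P₂V₂)/(γ−1).
W_by = (409000×0.00969 − 2543×0.203) / (0.67) = 5145 J.

W ≈ 5.14 kJ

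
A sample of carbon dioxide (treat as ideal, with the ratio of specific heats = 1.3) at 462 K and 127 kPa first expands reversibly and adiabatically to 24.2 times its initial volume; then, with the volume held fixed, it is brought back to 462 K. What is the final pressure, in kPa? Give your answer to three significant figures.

P₃ ≈ 5.25 kPa

Adiabatic step (PV^γ = const): P₂ = 127×(1/24.2)^(1.3) = 2.018 kPa; T₂ = 462×(1/24.2)^(0.3) = 177.6 K.
Isochoric: P₃ = P₂(T₃/T₂) = 2.018 × (462/177.6) = 5.248 kPa.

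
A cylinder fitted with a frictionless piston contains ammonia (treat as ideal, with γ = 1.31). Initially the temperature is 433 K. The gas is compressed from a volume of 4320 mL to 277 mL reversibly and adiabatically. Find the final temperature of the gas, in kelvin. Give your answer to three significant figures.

For a reversible adiabat TV^(γ−1) is constant, so T₂ = T₁ (V₁/V₂)^(γ−1).
T₂ = 433 × (4320/277)^(0.31) = 1015 K.

T₂ ≈ 1010 K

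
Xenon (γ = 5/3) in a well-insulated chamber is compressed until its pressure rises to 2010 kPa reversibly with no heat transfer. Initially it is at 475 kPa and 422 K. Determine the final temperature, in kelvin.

T₂ ≈ 751 K

Adiabatic: T₂/T₁ = (P₂/P₁)^((γ−1)/γ).
T₂ = 422 × (2010/475)^(2/5) = 751.5 K.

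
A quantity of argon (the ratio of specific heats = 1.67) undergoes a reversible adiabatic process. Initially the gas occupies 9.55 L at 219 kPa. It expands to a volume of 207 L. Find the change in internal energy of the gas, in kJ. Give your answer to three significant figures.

ΔU ≈ -2.72 kJ

P₂ = P₁(V₁/V₂)^γ = 219×(9.55/207)^(1.67) = 1.286 kPa.
For a reversible adiabat, W_by_gas = (P₁V₁ − P₂V₂)/(γ−1).
W_by = (219000×0.00955 − 1286×0.207) / (0.67) = 2724 J.
Q = 0 ⇒ ΔU = −W_by = -2724 J.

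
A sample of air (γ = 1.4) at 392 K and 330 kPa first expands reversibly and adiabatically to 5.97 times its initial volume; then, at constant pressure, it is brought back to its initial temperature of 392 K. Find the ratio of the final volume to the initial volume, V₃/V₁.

V₃/V₁ ≈ 12.2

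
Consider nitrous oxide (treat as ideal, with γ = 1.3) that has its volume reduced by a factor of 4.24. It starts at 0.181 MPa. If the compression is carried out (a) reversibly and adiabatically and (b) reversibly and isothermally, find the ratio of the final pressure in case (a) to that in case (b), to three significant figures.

Isothermal: P_b = P₁(V₁/V₂) = 0.181×4.24.
Adiabatic: P_a = P₁(V₁/V₂)^γ = 0.181×4.24^(1.3).
P_a/P_b = (V₁/V₂)^(γ−1) = 4.24^(0.3) = 1.542.

P_adiabatic / P_isothermal ≈ 1.54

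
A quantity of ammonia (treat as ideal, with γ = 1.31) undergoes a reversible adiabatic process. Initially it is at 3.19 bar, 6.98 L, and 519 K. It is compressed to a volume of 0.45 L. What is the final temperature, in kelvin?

T₂ ≈ 1210 K

For a reversible adiabat TV^(γ−1) is constant, so T₂ = T₁ (V₁/V₂)^(γ−1).
T₂ = 519 × (6.98/0.45)^(0.31) = 1214 K.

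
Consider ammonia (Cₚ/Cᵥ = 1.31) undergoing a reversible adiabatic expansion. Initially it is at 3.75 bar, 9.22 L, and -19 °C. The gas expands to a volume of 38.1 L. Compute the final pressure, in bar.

Since PV^γ is constant along a reversible adiabat, P₂ = P₁ (V₁/V₂)^γ.
P₂ = 3.75 × (9.22/38.1)^(1.31) = 0.5845 bar.

P₂ ≈ 0.585 bar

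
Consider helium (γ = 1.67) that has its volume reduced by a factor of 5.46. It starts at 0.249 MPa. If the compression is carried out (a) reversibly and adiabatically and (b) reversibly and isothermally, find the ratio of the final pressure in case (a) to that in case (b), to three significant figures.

Isothermal: P_b = P₁(V₁/V₂) = 0.249×5.46.
Adiabatic: P_a = P₁(V₁/V₂)^γ = 0.249×5.46^(1.67).
P_a/P_b = (V₁/V₂)^(γ−1) = 5.46^(0.67) = 3.118.

P_adiabatic / P_isothermal ≈ 3.12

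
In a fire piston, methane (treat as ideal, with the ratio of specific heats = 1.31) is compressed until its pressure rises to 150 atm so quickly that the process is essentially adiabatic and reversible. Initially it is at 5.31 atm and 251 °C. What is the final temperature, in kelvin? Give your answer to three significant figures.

Adiabatic: T₂/T₁ = (P₂/P₁)^((γ−1)/γ).
T₁ = 251 °C = 524.1 K.
T₂ = 524.1 × (150/5.31)^(0.237) = 1156 K.

T₂ ≈ 1160 K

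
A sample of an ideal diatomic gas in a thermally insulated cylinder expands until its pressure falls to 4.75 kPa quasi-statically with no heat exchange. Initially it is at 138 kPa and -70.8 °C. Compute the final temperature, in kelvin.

Adiabatic: T₂/T₁ = (P₂/P₁)^((γ−1)/γ).
For a diatomic ideal gas γ = 7/5, so (γ−1)/γ = 2/7.
T₁ = -70.8 °C = 202.3 K.
T₂ = 202.3 × (4.75/138)^(2/7) = 77.28 K.

T₂ ≈ 77.3 K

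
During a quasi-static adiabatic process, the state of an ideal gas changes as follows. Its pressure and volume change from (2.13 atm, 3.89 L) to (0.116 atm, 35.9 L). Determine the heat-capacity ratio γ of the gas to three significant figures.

PV^γ = const ⇒ γ = ln(P₂/P₁) / ln(V₁/V₂).
γ = ln(0.116/2.13) / ln(3.89/35.9) = 1.31.

γ ≈ 1.31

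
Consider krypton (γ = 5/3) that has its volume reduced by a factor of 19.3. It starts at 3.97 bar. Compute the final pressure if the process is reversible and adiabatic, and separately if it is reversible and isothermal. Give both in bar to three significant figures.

adiabatic: 551 bar; isothermal: 76.6 bar

Isothermal: P₂ = P₁(V₁/V₂) = 3.97×19.3 = 76.62 bar.
Adiabatic: P₂ = P₁(V₁/V₂)^γ = 3.97×19.3^(5/3) = 551.3 bar.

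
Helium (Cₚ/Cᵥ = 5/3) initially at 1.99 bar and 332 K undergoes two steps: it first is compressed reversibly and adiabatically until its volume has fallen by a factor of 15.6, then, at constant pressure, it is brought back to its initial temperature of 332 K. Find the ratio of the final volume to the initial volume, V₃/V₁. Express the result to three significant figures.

V₃/V₁ ≈ 0.0103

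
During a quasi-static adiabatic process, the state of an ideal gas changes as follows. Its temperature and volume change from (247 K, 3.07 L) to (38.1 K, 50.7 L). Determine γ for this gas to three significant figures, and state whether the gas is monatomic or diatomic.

TV^(γ−1) = const ⇒ γ − 1 = ln(T₂/T₁) / ln(V₁/V₂).
γ = 1 + ln(38.1/247) / ln(3.07/50.7) = 1.667.
γ ≈ 1.67 is close to 5/3, so the gas is monatomic.

γ ≈ 1.67; monatomic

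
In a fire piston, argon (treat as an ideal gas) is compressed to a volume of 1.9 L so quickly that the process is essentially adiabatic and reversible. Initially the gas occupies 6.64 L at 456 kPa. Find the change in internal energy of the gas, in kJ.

ΔU ≈ 5.92 kJ

γ = 5/3 for a monatomic ideal gas.
P₂ = P₁(V₁/V₂)^γ = 456×(6.64/1.9)^(5/3) = 3670 kPa.
For a reversible adiabat, W_by_gas = (P₁V₁ − P₂V₂)/(γ−1).
W_by = (456000×0.00664 − 3.67×10^6×0.0019) / (2/3) = -5917 J.
Q = 0 ⇒ ΔU = −W_by = 5917 J.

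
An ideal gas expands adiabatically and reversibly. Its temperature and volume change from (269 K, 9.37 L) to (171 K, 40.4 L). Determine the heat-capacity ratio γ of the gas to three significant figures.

TV^(γ−1) = const ⇒ γ − 1 = ln(T₂/T₁) / ln(V₁/V₂).
γ = 1 + ln(171/269) / ln(9.37/40.4) = 1.31.

γ ≈ 1.31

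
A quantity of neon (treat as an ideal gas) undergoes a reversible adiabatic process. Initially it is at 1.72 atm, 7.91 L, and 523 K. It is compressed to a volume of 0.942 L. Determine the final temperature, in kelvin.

T₂ ≈ 2160 K

Adiabatic: T₁V₁^(γ−1) = T₂V₂^(γ−1) ⇒ T₂ = T₁ (V₁/V₂)^(γ−1).
γ = 5/3 for a monatomic ideal gas.
T₂ = 523 × (7.91/0.942)^(2/3) = 2161 K.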